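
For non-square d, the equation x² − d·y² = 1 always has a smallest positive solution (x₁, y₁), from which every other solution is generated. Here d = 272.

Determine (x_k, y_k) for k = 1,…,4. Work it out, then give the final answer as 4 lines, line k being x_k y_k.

d=272: √d = [16; 2,32] (ℓ=2, even), read p_1/q_1
step 0: (16, 1)  from 16·(1,0) + (0,1)
step 1: (33, 2)  from 2·(16,1) + (1,0)
(x₁, y₁) = (33, 2);  33² − 272·2² = 1 ✓
(33+2√272)^2 = 2177 + 132√272
(33+2√272)^3 = 143649 + 8710√272
(33+2√272)^4 = 9478657 + 574728√272

33 2
2177 132
143649 8710
9478657 574728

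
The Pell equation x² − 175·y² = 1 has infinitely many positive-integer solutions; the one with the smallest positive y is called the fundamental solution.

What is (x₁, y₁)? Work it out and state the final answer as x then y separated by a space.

2024 153

d=175: √d = [13; 4,2,1,2,4,26] (ℓ=6, even), read p_5/q_5
k=0  a_k=13  p_k/q_k = 13/1
k=1  a_k=4  p_k/q_k = 53/4
…
k=3  a_k=1  p_k/q_k = 172/13
k=4  a_k=2  p_k/q_k = 463/35
k=5  a_k=4  p_k/q_k = 2024/153
→ (2024, 153).  Check: 2024²=4096576, 175·153²=4096575, difference 1.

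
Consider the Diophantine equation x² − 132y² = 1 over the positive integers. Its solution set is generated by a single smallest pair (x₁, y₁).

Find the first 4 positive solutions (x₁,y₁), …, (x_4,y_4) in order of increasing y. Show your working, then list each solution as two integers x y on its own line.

√132 → a₀=11, period (2,22); ℓ=2 even so k=1
a_0=11:  p_0=11·1+0=11,  q_0=11·0+1=1
a_1=2:  p_1=2·11+1=23,  q_1=2·1+0=2
(x₁, y₁) = (23, 2);  23² − 132·2² = 1 ✓
(23+2√132)^2 = 1057 + 92√132
(23+2√132)^3 = 48599 + 4230√132
(23+2√132)^4 = 2234497 + 194488√132

23 2
1057 92
48599 4230
2234497 194488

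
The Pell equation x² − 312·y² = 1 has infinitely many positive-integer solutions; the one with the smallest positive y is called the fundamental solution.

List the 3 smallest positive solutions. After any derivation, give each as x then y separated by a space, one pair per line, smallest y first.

d=312: √d = [17; 1,1,1,34] (ℓ=4, even), read p_3/q_3
k=0  a_k=17  p_k/q_k = 17/1
…
k=2  a_k=1  p_k/q_k = 35/2
k=3  a_k=1  p_k/q_k = 53/3
fundamental: x₁=53, y₁=3  (since 2809 − 312·9 = 1)
k=2:  x_2 = 53·53+312·3·3 = 5617,  y_2 = 53·3+3·53 = 318
k=3:  x_3 = 53·5617+312·3·318 = 595349,  y_3 = 53·318+3·5617 = 33705

53 3
5617 318
595349 33705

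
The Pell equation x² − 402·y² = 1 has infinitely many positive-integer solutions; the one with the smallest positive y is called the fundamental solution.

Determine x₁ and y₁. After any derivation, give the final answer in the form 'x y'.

d=402: √d = [20; 20,40] (ℓ=2, even), read p_1/q_1
a_0=20:  p_0=20·1+0=20,  q_0=20·0+1=1
a_1=20:  p_1=20·20+1=401,  q_1=20·1+0=20
→ (401, 20).  Check: 401²=160801, 402·20²=160800, difference 1.

401 20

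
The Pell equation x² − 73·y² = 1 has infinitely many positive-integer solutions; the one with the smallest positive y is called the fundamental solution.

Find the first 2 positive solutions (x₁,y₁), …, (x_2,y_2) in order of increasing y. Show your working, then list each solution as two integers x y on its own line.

2281249 267000
10408194000001 1218186966000

√73 = [8; 1,1,5,5,1,1,16, …], period ℓ=7 (odd) → k=13
a_0=8:  p_0=8·1+0=8,  q_0=8·0+1=1
…
a_2=1:  p_2=1·9+8=17,  q_2=1·1+1=2
…
a_4=5:  p_4=5·94+17=487,  q_4=5·11+2=57
a_5=1:  p_5=1·487+94=581,  q_5=1·57+11=68
a_6=1:  p_6=1·581+487=1068,  q_6=1·68+57=125
…
a_8=1:  p_8=1·17669+1068=18737,  q_8=1·2068+125=2193
a_9=1:  p_9=1·18737+17669=36406,  q_9=1·2193+2068=4261
a_10=5:  p_10=5·36406+18737=200767,  q_10=5·4261+2193=23498
…
a_12=1:  p_12=1·1040241+200767=1241008,  q_12=1·121751+23498=145249
a_13=1:  p_13=1·1241008+1040241=2281249,  q_13=1·145249+121751=267000
fundamental: x₁=2281249, y₁=267000  (since 5204097000001 − 73·71289000000 = 1)
(x_2, y_2) = (2281249·2281249 + 73·267000·267000, 2281249·267000 + 267000·2281249) = (10408194000001, 1218186966000)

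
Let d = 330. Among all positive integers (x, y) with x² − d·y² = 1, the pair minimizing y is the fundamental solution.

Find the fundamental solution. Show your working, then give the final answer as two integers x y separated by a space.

[18; 6,36] for √330; ℓ=2 ⇒ convergent index 1
i=0: a=18 ⇒ p=18, q=1
i=1: a=6 ⇒ p=109, q=6
(x₁, y₁) = (109, 6);  109² − 330·6² = 1 ✓

109 6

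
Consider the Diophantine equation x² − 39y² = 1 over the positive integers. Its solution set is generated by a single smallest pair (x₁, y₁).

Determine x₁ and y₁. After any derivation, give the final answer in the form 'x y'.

√39 = [6; 4,12, …], period ℓ=2 (even) → k=1
k=0  a_k=6  p_k/q_k = 6/1
k=1  a_k=4  p_k/q_k = 25/4
→ (25, 4).  Check: 25²=625, 39·4²=624, difference 1.

25 4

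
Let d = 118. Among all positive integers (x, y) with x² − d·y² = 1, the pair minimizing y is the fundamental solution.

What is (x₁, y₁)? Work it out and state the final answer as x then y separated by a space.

306917 28254

√118 → a₀=10, period (1,6,3,2,10,2,3,6,1,20); ℓ=10 even so k=9
k=0  a_k=10  p_k/q_k = 10/1
…
k=3  a_k=3  p_k/q_k = 239/22
k=4  a_k=2  p_k/q_k = 554/51
…
k=7  a_k=3  p_k/q_k = 42115/3877
k=8  a_k=6  p_k/q_k = 264802/24377
k=9  a_k=1  p_k/q_k = 306917/28254
(x₁, y₁) = (306917, 28254);  306917² − 118·28254² = 1 ✓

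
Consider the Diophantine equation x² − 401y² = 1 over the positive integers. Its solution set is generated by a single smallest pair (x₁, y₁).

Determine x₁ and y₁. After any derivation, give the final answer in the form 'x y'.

801 40

d=401: √d = [20; 40] (ℓ=1, odd), read p_1/q_1
step 0: (20, 1)  from 20·(1,0) + (0,1)
step 1: (801, 40)  from 40·(20,1) + (1,0)
(x₁, y₁) = (801, 40);  801² − 401·40² = 1 ✓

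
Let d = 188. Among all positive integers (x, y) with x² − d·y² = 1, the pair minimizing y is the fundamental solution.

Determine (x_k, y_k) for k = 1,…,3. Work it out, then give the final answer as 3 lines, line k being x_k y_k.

[13; 1,2,2,6,2,2,1,26] for √188; ℓ=8 ⇒ convergent index 7
k=0  a_k=13  p_k/q_k = 13/1
k=1  a_k=1  p_k/q_k = 14/1
k=2  a_k=2  p_k/q_k = 41/3
…
k=5  a_k=2  p_k/q_k = 1330/97
k=6  a_k=2  p_k/q_k = 3277/239
k=7  a_k=1  p_k/q_k = 4607/336
fundamental: x₁=4607, y₁=336  (since 21224449 − 188·112896 = 1)
n=2: (4607,336)∘(4607,336) = (4607·4607+188·336·336, 4607·336+336·4607) = (42448897,3095904)
n=3: (42448897,3095904)∘(4607,336) = (4607·42448897+188·336·3095904, 4607·3095904+336·42448897) = (391124132351,28525659120)

4607 336
42448897 3095904
391124132351 28525659120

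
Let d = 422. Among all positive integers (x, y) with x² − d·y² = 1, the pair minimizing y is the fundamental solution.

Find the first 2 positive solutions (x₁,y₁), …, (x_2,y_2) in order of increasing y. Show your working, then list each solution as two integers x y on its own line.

d=422: √d = [20; 1,1,5,2,1,…,1,1,40] (ℓ=14, even), read p_13/q_13
k=0  a_k=20  p_k/q_k = 20/1
…
k=7  a_k=20  p_k/q_k = 53719/2615
…
k=10  a_k=2  p_k/q_k = 598859/29152
k=11  a_k=5  p_k/q_k = 3211821/156349
k=12  a_k=1  p_k/q_k = 3810680/185501
k=13  a_k=1  p_k/q_k = 7022501/341850
(x₁, y₁) = (7022501, 341850);  7022501² − 422·341850² = 1 ✓
k=2:  x_2 = 7022501·7022501+422·341850·341850 = 98631040590001,  y_2 = 7022501·341850+341850·7022501 = 4801283933700

7022501 341850
98631040590001 4801283933700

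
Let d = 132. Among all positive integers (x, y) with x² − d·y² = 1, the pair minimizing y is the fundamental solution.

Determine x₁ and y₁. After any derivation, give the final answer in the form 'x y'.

23 2

[11; 2,22] for √132; ℓ=2 ⇒ convergent index 1
a_0=11:  p_0=11·1+0=11,  q_0=11·0+1=1
a_1=2:  p_1=2·11+1=23,  q_1=2·1+0=2
→ (23, 2).  Check: 23²=529, 132·2²=528, difference 1.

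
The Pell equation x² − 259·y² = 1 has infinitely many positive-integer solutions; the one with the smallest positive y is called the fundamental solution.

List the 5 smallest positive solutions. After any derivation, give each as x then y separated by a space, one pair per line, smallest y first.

d=259: √d = [16; 10,1,2,3,4,3,2,1,10,32] (ℓ=10, even), read p_9/q_9
k=0  a_k=16  p_k/q_k = 16/1
k=1  a_k=10  p_k/q_k = 161/10
…
k=3  a_k=2  p_k/q_k = 515/32
k=4  a_k=3  p_k/q_k = 1722/107
k=5  a_k=4  p_k/q_k = 7403/460
k=6  a_k=3  p_k/q_k = 23931/1487
k=7  a_k=2  p_k/q_k = 55265/3434
k=8  a_k=1  p_k/q_k = 79196/4921
k=9  a_k=10  p_k/q_k = 847225/52644
fundamental: x₁=847225, y₁=52644  (since 717790200625 − 259·2771390736 = 1)
k=2:  x_2 = 847225·847225+259·52644·52644 = 1435580401249,  y_2 = 847225·52644+52644·847225 = 89202625800
k=3:  x_3 = 847225·1435580401249+259·52644·89202625800 = 2432519210895520825,  y_3 = 847225·89202625800+52644·1435580401249 = 151149389286757356
k=4:  x_4 = 847225·2432519210895520825+259·52644·151149389286757356 = 4121782176900479681520001,  y_4 = 847225·151149389286757356+52644·2432519210895520825 = 256115082676856799248400
k=5:  x_5 = 847225·4121782176900479681520001+259·52644·256115082676856799248400 = 6984153809646585277140670173625,  y_5 = 847225·256115082676856799248400+52644·4121782176900479681520001 = 433974201841648854097164622644

847225 52644
1435580401249 89202625800
2432519210895520825 151149389286757356
4121782176900479681520001 256115082676856799248400
6984153809646585277140670173625 433974201841648854097164622644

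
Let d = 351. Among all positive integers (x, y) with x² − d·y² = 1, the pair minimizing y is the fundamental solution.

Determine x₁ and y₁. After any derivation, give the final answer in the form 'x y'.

[18; 1,2,1,3,2,2,2,3,1,2,1,36] for √351; ℓ=12 ⇒ convergent index 11
i=0: a=18 ⇒ p=18, q=1
…
i=3: a=1 ⇒ p=75, q=4
i=4: a=3 ⇒ p=281, q=15
…
i=10: a=2 ⇒ p=45882, q=2449
i=11: a=1 ⇒ p=62425, q=3332
fundamental: x₁=62425, y₁=3332  (since 3896880625 − 351·11102224 = 1)

62425 3332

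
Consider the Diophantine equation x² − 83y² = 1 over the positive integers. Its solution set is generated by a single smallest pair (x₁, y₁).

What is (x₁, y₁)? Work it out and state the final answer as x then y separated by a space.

82 9

√83 → a₀=9, period (9,18); ℓ=2 even so k=1
a_0=9:  p_0=9·1+0=9,  q_0=9·0+1=1
a_1=9:  p_1=9·9+1=82,  q_1=9·1+0=9
fundamental: x₁=82, y₁=9  (since 6724 − 83·81 = 1)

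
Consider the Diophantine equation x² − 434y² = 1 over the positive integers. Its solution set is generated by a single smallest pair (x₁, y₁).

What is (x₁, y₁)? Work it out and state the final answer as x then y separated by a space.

[20; 1,4,1,40] for √434; ℓ=4 ⇒ convergent index 3
step 0: (20, 1)  from 20·(1,0) + (0,1)
step 1: (21, 1)  from 1·(20,1) + (1,0)
step 2: (104, 5)  from 4·(21,1) + (20,1)
step 3: (125, 6)  from 1·(104,5) + (21,1)
(x₁, y₁) = (125, 6);  125² − 434·6² = 1 ✓

125 6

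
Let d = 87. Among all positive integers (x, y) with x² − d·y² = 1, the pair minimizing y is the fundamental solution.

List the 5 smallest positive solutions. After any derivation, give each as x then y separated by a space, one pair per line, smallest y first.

28 3
1567 168
87724 9405
4910977 526512
274926988 29475267

d=87: √d = [9; 3,18] (ℓ=2, even), read p_1/q_1
i=0: a=9 ⇒ p=9, q=1
i=1: a=3 ⇒ p=28, q=3
→ (28, 3).  Check: 28²=784, 87·3²=783, difference 1.
k=2:  x_2 = 28·28+87·3·3 = 1567,  y_2 = 28·3+3·28 = 168
k=3:  x_3 = 28·1567+87·3·168 = 87724,  y_3 = 28·168+3·1567 = 9405
k=4:  x_4 = 28·87724+87·3·9405 = 4910977,  y_4 = 28·9405+3·87724 = 526512
k=5:  x_5 = 28·4910977+87·3·526512 = 274926988,  y_5 = 28·526512+3·4910977 = 29475267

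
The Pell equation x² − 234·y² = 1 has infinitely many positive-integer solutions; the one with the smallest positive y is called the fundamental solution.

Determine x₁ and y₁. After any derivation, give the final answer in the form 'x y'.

5201 340

d=234: √d = [15; 3,2,1,2,1,2,3,30] (ℓ=8, even), read p_7/q_7
i=0: a=15 ⇒ p=15, q=1
…
i=2: a=2 ⇒ p=107, q=7
…
i=4: a=2 ⇒ p=413, q=27
i=5: a=1 ⇒ p=566, q=37
i=6: a=2 ⇒ p=1545, q=101
i=7: a=3 ⇒ p=5201, q=340
(x₁, y₁) = (5201, 340);  5201² − 234·340² = 1 ✓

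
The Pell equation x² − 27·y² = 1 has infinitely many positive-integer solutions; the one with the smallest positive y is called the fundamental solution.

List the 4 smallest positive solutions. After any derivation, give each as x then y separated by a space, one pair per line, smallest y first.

d=27: √d = [5; 5,10] (ℓ=2, even), read p_1/q_1
a_0=5:  p_0=5·1+0=5,  q_0=5·0+1=1
a_1=5:  p_1=5·5+1=26,  q_1=5·1+0=5
(x₁, y₁) = (26, 5);  26² − 27·5² = 1 ✓
(x_2, y_2) = (26·26 + 27·5·5, 26·5 + 5·26) = (1351, 260)
(x_3, y_3) = (26·1351 + 27·5·260, 26·260 + 5·1351) = (70226, 13515)
(x_4, y_4) = (26·70226 + 27·5·13515, 26·13515 + 5·70226) = (3650401, 702520)

26 5
1351 260
70226 13515
3650401 702520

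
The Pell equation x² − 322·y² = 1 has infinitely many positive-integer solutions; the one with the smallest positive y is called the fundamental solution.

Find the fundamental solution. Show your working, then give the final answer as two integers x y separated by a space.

√322 = [17; 1,16,1,34, …], period ℓ=4 (even) → k=3
k=0  a_k=17  p_k/q_k = 17/1
k=1  a_k=1  p_k/q_k = 18/1
k=2  a_k=16  p_k/q_k = 305/17
k=3  a_k=1  p_k/q_k = 323/18
fundamental: x₁=323, y₁=18  (since 104329 − 322·324 = 1)

323 18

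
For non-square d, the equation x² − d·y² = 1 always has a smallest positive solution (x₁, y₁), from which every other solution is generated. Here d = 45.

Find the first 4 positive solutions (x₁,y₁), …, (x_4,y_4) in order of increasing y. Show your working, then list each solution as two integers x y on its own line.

161 24
51841 7728
16692641 2488392
5374978561 801254496

[6; 1,2,2,2,1,12] for √45; ℓ=6 ⇒ convergent index 5
a_0=6:  p_0=6·1+0=6,  q_0=6·0+1=1
a_1=1:  p_1=1·6+1=7,  q_1=1·1+0=1
a_2=2:  p_2=2·7+6=20,  q_2=2·1+1=3
a_3=2:  p_3=2·20+7=47,  q_3=2·3+1=7
a_4=2:  p_4=2·47+20=114,  q_4=2·7+3=17
a_5=1:  p_5=1·114+47=161,  q_5=1·17+7=24
→ (161, 24).  Check: 161²=25921, 45·24²=25920, difference 1.
(161+24√45)^2 = 51841 + 7728√45
(161+24√45)^3 = 16692641 + 2488392√45
(161+24√45)^4 = 5374978561 + 801254496√45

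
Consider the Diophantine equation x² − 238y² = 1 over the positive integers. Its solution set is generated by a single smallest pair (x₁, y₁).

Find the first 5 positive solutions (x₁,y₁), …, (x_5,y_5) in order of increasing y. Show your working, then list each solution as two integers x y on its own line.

11663 756
272051137 17634456
6345864809999 411341319900
148023642285985537 9594947610352944
3452799473617033826063 223811747547751451844

√238 = [15; 2,2,1,14,1,2,2,30, …], period ℓ=8 (even) → k=7
k=0  a_k=15  p_k/q_k = 15/1
…
k=2  a_k=2  p_k/q_k = 77/5
…
k=4  a_k=14  p_k/q_k = 1589/103
…
k=6  a_k=2  p_k/q_k = 4983/323
k=7  a_k=2  p_k/q_k = 11663/756
→ (11663, 756).  Check: 11663²=136025569, 238·756²=136025568, difference 1.
(11663+756√238)^2 = 272051137 + 17634456√238
(11663+756√238)^3 = 6345864809999 + 411341319900√238
(11663+756√238)^4 = 148023642285985537 + 9594947610352944√238
(11663+756√238)^5 = 3452799473617033826063 + 223811747547751451844√238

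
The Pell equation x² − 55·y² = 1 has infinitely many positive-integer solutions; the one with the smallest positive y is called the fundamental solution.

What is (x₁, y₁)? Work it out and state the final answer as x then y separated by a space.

89 12

√55 → a₀=7, period (2,2,2,14); ℓ=4 even so k=3
a_0=7:  p_0=7·1+0=7,  q_0=7·0+1=1
…
a_2=2:  p_2=2·15+7=37,  q_2=2·2+1=5
a_3=2:  p_3=2·37+15=89,  q_3=2·5+2=12
(x₁, y₁) = (89, 12);  89² − 55·12² = 1 ✓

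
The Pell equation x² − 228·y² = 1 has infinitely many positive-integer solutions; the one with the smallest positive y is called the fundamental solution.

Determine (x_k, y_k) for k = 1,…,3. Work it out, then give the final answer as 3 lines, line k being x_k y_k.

[15; 10,30] for √228; ℓ=2 ⇒ convergent index 1
i=0: a=15 ⇒ p=15, q=1
i=1: a=10 ⇒ p=151, q=10
fundamental: x₁=151, y₁=10  (since 22801 − 228·100 = 1)
n=2: (151,10)∘(151,10) = (151·151+228·10·10, 151·10+10·151) = (45601,3020)
n=3: (45601,3020)∘(151,10) = (151·45601+228·10·3020, 151·3020+10·45601) = (13771351,912030)

151 10
45601 3020
13771351 912030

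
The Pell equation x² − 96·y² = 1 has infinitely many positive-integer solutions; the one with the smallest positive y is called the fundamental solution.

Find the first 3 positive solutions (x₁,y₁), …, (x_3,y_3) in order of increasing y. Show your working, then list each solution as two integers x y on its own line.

49 5
4801 490
470449 48015

d=96: √d = [9; 1,3,1,18] (ℓ=4, even), read p_3/q_3
a_0=9:  p_0=9·1+0=9,  q_0=9·0+1=1
a_1=1:  p_1=1·9+1=10,  q_1=1·1+0=1
a_2=3:  p_2=3·10+9=39,  q_2=3·1+1=4
a_3=1:  p_3=1·39+10=49,  q_3=1·4+1=5
fundamental: x₁=49, y₁=5  (since 2401 − 96·25 = 1)
(x_2, y_2) = (49·49 + 96·5·5, 49·5 + 5·49) = (4801, 490)
(x_3, y_3) = (49·4801 + 96·5·490, 49·490 + 5·4801) = (470449, 48015)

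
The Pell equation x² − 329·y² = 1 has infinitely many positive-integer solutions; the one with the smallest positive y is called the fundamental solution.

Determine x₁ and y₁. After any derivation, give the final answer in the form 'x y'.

2376415 131016

d=329: √d = [18; 7,4,2,1,1,4,1,1,2,4,7,36] (ℓ=12, even), read p_11/q_11
step 0: (18, 1)  from 18·(1,0) + (0,1)
step 1: (127, 7)  from 7·(18,1) + (1,0)
step 2: (526, 29)  from 4·(127,7) + (18,1)
step 3: (1179, 65)  from 2·(526,29) + (127,7)
step 4: (1705, 94)  from 1·(1179,65) + (526,29)
step 5: (2884, 159)  from 1·(1705,94) + (1179,65)
…
step 8: (29366, 1619)  from 1·(16125,889) + (13241,730)
step 9: (74857, 4127)  from 2·(29366,1619) + (16125,889)
step 10: (328794, 18127)  from 4·(74857,4127) + (29366,1619)
step 11: (2376415, 131016)  from 7·(328794,18127) + (74857,4127)
(x₁, y₁) = (2376415, 131016);  2376415² − 329·131016² = 1 ✓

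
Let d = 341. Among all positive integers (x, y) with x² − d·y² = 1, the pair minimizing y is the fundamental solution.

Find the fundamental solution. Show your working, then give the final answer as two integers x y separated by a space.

√341 = [18; 2,6,1,8,2,…,6,2,36, …], period ℓ=14 (even) → k=13
step 0: (18, 1)  from 18·(1,0) + (0,1)
…
step 4: (2456, 133)  from 8·(277,15) + (240,13)
step 5: (5189, 281)  from 2·(2456,133) + (277,15)
…
step 7: (20479, 1109)  from 2·(7645,414) + (5189,281)
…
step 12: (4953942, 268271)  from 6·(718667,38918) + (641940,34763)
step 13: (10626551, 575460)  from 2·(4953942,268271) + (718667,38918)
(x₁, y₁) = (10626551, 575460);  10626551² − 341·575460² = 1 ✓

10626551 575460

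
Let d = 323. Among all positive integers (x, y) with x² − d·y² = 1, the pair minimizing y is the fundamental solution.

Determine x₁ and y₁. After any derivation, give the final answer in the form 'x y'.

√323 = [17; 1,34, …], period ℓ=2 (even) → k=1
a_0=17:  p_0=17·1+0=17,  q_0=17·0+1=1
a_1=1:  p_1=1·17+1=18,  q_1=1·1+0=1
fundamental: x₁=18, y₁=1  (since 324 − 323·1 = 1)

18 1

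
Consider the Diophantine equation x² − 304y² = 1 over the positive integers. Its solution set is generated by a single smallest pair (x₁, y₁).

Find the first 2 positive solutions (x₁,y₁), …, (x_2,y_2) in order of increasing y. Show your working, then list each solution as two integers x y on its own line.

57799 3315
6681448801 383207370

√304 → a₀=17, period (2,3,2,1,1,1,1,1,2,3,2,34); ℓ=12 even so k=11
step 0: (17, 1)  from 17·(1,0) + (0,1)
step 1: (35, 2)  from 2·(17,1) + (1,0)
step 2: (122, 7)  from 3·(35,2) + (17,1)
…
step 4: (401, 23)  from 1·(279,16) + (122,7)
step 5: (680, 39)  from 1·(401,23) + (279,16)
step 6: (1081, 62)  from 1·(680,39) + (401,23)
step 7: (1761, 101)  from 1·(1081,62) + (680,39)
step 8: (2842, 163)  from 1·(1761,101) + (1081,62)
…
step 10: (25177, 1444)  from 3·(7445,427) + (2842,163)
step 11: (57799, 3315)  from 2·(25177,1444) + (7445,427)
fundamental: x₁=57799, y₁=3315  (since 3340724401 − 304·10989225 = 1)
k=2:  x_2 = 57799·57799+304·3315·3315 = 6681448801,  y_2 = 57799·3315+3315·57799 = 383207370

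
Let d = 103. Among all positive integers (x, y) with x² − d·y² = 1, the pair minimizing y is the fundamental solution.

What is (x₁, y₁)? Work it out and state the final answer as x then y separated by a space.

227528 22419

[10; 6,1,2,1,1,9,1,1,2,1,6,20] for √103; ℓ=12 ⇒ convergent index 11
k=0  a_k=10  p_k/q_k = 10/1
…
k=2  a_k=1  p_k/q_k = 71/7
k=3  a_k=2  p_k/q_k = 203/20
k=4  a_k=1  p_k/q_k = 274/27
…
k=6  a_k=9  p_k/q_k = 4567/450
…
k=10  a_k=1  p_k/q_k = 33877/3338
k=11  a_k=6  p_k/q_k = 227528/22419
→ (227528, 22419).  Check: 227528²=51768990784, 103·22419²=51768990783, difference 1.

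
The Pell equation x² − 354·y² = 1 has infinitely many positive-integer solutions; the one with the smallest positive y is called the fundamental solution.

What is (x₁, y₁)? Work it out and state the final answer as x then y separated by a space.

258065 13716

d=354: √d = [18; 1,4,2,2,18,2,2,4,1,36] (ℓ=10, even), read p_9/q_9
a_0=18:  p_0=18·1+0=18,  q_0=18·0+1=1
a_1=1:  p_1=1·18+1=19,  q_1=1·1+0=1
a_2=4:  p_2=4·19+18=94,  q_2=4·1+1=5
a_3=2:  p_3=2·94+19=207,  q_3=2·5+1=11
…
a_5=18:  p_5=18·508+207=9351,  q_5=18·27+11=497
a_6=2:  p_6=2·9351+508=19210,  q_6=2·497+27=1021
…
a_8=4:  p_8=4·47771+19210=210294,  q_8=4·2539+1021=11177
a_9=1:  p_9=1·210294+47771=258065,  q_9=1·11177+2539=13716
→ (258065, 13716).  Check: 258065²=66597544225, 354·13716²=66597544224, difference 1.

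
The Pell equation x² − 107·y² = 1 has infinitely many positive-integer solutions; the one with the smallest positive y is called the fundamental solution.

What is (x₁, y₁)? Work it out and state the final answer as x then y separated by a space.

962 93

√107 = [10; 2,1,9,1,2,20, …], period ℓ=6 (even) → k=5
a_0=10:  p_0=10·1+0=10,  q_0=10·0+1=1
…
a_2=1:  p_2=1·21+10=31,  q_2=1·2+1=3
…
a_4=1:  p_4=1·300+31=331,  q_4=1·29+3=32
a_5=2:  p_5=2·331+300=962,  q_5=2·32+29=93
(x₁, y₁) = (962, 93);  962² − 107·93² = 1 ✓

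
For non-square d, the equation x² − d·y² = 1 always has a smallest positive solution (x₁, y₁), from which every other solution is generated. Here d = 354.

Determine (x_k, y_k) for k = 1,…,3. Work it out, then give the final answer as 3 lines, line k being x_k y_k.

258065 13716
133195088449 7079239080
68745981000924305 3653807666346684

√354 → a₀=18, period (1,4,2,2,18,2,2,4,1,36); ℓ=10 even so k=9
step 0: (18, 1)  from 18·(1,0) + (0,1)
step 1: (19, 1)  from 1·(18,1) + (1,0)
…
step 3: (207, 11)  from 2·(94,5) + (19,1)
step 4: (508, 27)  from 2·(207,11) + (94,5)
step 5: (9351, 497)  from 18·(508,27) + (207,11)
…
step 7: (47771, 2539)  from 2·(19210,1021) + (9351,497)
step 8: (210294, 11177)  from 4·(47771,2539) + (19210,1021)
step 9: (258065, 13716)  from 1·(210294,11177) + (47771,2539)
→ (258065, 13716).  Check: 258065²=66597544225, 354·13716²=66597544224, difference 1.
(x_2, y_2) = (258065·258065 + 354·13716·13716, 258065·13716 + 13716·258065) = (133195088449, 7079239080)
(x_3, y_3) = (258065·133195088449 + 354·13716·7079239080, 258065·7079239080 + 13716·133195088449) = (68745981000924305, 3653807666346684)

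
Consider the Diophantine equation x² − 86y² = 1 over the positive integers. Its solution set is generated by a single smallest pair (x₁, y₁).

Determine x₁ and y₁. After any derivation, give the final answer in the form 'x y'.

10405 1122

√86 → a₀=9, period (3,1,1,1,8,1,1,1,3,18); ℓ=10 even so k=9
k=0  a_k=9  p_k/q_k = 9/1
k=1  a_k=3  p_k/q_k = 28/3
k=2  a_k=1  p_k/q_k = 37/4
k=3  a_k=1  p_k/q_k = 65/7
k=4  a_k=1  p_k/q_k = 102/11
k=5  a_k=8  p_k/q_k = 881/95
k=6  a_k=1  p_k/q_k = 983/106
k=7  a_k=1  p_k/q_k = 1864/201
k=8  a_k=1  p_k/q_k = 2847/307
k=9  a_k=3  p_k/q_k = 10405/1122
→ (10405, 1122).  Check: 10405²=108264025, 86·1122²=108264024, difference 1.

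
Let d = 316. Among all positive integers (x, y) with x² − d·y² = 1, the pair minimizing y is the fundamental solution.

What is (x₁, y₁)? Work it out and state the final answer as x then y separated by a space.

12799 720

[17; 1,3,2,8,2,3,1,34] for √316; ℓ=8 ⇒ convergent index 7
i=0: a=17 ⇒ p=17, q=1
…
i=2: a=3 ⇒ p=71, q=4
i=3: a=2 ⇒ p=160, q=9
…
i=5: a=2 ⇒ p=2862, q=161
i=6: a=3 ⇒ p=9937, q=559
i=7: a=1 ⇒ p=12799, q=720
fundamental: x₁=12799, y₁=720  (since 163814401 − 316·518400 = 1)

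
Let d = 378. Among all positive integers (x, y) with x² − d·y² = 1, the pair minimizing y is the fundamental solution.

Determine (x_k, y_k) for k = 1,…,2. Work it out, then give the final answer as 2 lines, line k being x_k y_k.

8749 450
153090001 7874100

√378 = [19; 2,3,1,4,1,3,2,38, …], period ℓ=8 (even) → k=7
step 0: (19, 1)  from 19·(1,0) + (0,1)
step 1: (39, 2)  from 2·(19,1) + (1,0)
step 2: (136, 7)  from 3·(39,2) + (19,1)
step 3: (175, 9)  from 1·(136,7) + (39,2)
…
step 6: (3869, 199)  from 3·(1011,52) + (836,43)
step 7: (8749, 450)  from 2·(3869,199) + (1011,52)
→ (8749, 450).  Check: 8749²=76545001, 378·450²=76545000, difference 1.
(x_2, y_2) = (8749·8749 + 378·450·450, 8749·450 + 450·8749) = (153090001, 7874100)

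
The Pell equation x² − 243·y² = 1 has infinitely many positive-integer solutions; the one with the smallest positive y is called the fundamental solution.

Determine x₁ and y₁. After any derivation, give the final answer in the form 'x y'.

[15; 1,1,2,3,15,3,2,1,1,30] for √243; ℓ=10 ⇒ convergent index 9
k=0  a_k=15  p_k/q_k = 15/1
k=1  a_k=1  p_k/q_k = 16/1
…
k=5  a_k=15  p_k/q_k = 4053/260
k=6  a_k=3  p_k/q_k = 12424/797
…
k=8  a_k=1  p_k/q_k = 41325/2651
k=9  a_k=1  p_k/q_k = 70226/4505
→ (70226, 4505).  Check: 70226²=4931691076, 243·4505²=4931691075, difference 1.

70226 4505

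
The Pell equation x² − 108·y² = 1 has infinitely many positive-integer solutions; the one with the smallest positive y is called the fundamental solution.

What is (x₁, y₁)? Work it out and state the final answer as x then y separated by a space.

[10; 2,1,1,4,1,1,2,20] for √108; ℓ=8 ⇒ convergent index 7
a_0=10:  p_0=10·1+0=10,  q_0=10·0+1=1
…
a_2=1:  p_2=1·21+10=31,  q_2=1·2+1=3
a_3=1:  p_3=1·31+21=52,  q_3=1·3+2=5
a_4=4:  p_4=4·52+31=239,  q_4=4·5+3=23
a_5=1:  p_5=1·239+52=291,  q_5=1·23+5=28
a_6=1:  p_6=1·291+239=530,  q_6=1·28+23=51
a_7=2:  p_7=2·530+291=1351,  q_7=2·51+28=130
→ (1351, 130).  Check: 1351²=1825201, 108·130²=1825200, difference 1.

1351 130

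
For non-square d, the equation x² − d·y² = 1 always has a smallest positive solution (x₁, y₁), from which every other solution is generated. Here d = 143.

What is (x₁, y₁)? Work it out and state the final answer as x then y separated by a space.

12 1

√143 → a₀=11, period (1,22); ℓ=2 even so k=1
step 0: (11, 1)  from 11·(1,0) + (0,1)
step 1: (12, 1)  from 1·(11,1) + (1,0)
(x₁, y₁) = (12, 1);  12² − 143·1² = 1 ✓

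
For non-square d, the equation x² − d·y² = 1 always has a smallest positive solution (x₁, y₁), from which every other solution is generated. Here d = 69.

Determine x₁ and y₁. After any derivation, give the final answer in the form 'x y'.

d=69: √d = [8; 3,3,1,4,1,3,3,16] (ℓ=8, even), read p_7/q_7
i=0: a=8 ⇒ p=8, q=1
i=1: a=3 ⇒ p=25, q=3
i=2: a=3 ⇒ p=83, q=10
i=3: a=1 ⇒ p=108, q=13
i=4: a=4 ⇒ p=515, q=62
i=5: a=1 ⇒ p=623, q=75
i=6: a=3 ⇒ p=2384, q=287
i=7: a=3 ⇒ p=7775, q=936
(x₁, y₁) = (7775, 936);  7775² − 69·936² = 1 ✓

7775 936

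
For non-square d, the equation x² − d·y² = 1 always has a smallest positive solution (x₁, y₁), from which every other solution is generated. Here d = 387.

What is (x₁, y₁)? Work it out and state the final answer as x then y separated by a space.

3482 177

√387 = [19; 1,2,19,2,1,38, …], period ℓ=6 (even) → k=5
k=0  a_k=19  p_k/q_k = 19/1
k=1  a_k=1  p_k/q_k = 20/1
k=2  a_k=2  p_k/q_k = 59/3
k=3  a_k=19  p_k/q_k = 1141/58
k=4  a_k=2  p_k/q_k = 2341/119
k=5  a_k=1  p_k/q_k = 3482/177
fundamental: x₁=3482, y₁=177  (since 12124324 − 387·31329 = 1)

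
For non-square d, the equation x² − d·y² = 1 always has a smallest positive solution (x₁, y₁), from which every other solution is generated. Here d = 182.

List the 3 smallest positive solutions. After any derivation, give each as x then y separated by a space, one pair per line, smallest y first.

27 2
1457 108
78651 5830

[13; 2,26] for √182; ℓ=2 ⇒ convergent index 1
k=0  a_k=13  p_k/q_k = 13/1
k=1  a_k=2  p_k/q_k = 27/2
→ (27, 2).  Check: 27²=729, 182·2²=728, difference 1.
n=2: (27,2)∘(27,2) = (27·27+182·2·2, 27·2+2·27) = (1457,108)
n=3: (1457,108)∘(27,2) = (27·1457+182·2·108, 27·108+2·1457) = (78651,5830)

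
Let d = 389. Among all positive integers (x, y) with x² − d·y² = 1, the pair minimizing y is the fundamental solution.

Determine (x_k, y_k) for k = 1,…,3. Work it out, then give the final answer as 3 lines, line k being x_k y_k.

3287049 166660
21609382256801 1095639172680
142062196675667653449 7202839293837075980

[19; 1,2,1,1,1,1,2,1,38] for √389; ℓ=9 ⇒ convergent index 17
step 0: (19, 1)  from 19·(1,0) + (0,1)
…
step 2: (59, 3)  from 2·(20,1) + (19,1)
step 3: (79, 4)  from 1·(59,3) + (20,1)
step 4: (138, 7)  from 1·(79,4) + (59,3)
step 5: (217, 11)  from 1·(138,7) + (79,4)
step 6: (355, 18)  from 1·(217,11) + (138,7)
step 7: (927, 47)  from 2·(355,18) + (217,11)
step 8: (1282, 65)  from 1·(927,47) + (355,18)
step 9: (49643, 2517)  from 38·(1282,65) + (927,47)
…
step 12: (202418, 10263)  from 1·(151493,7681) + (50925,2582)
step 13: (353911, 17944)  from 1·(202418,10263) + (151493,7681)
…
step 16: (2376809, 120509)  from 2·(910240,46151) + (556329,28207)
step 17: (3287049, 166660)  from 1·(2376809,120509) + (910240,46151)
(x₁, y₁) = (3287049, 166660);  3287049² − 389·166660² = 1 ✓
(3287049+166660√389)^2 = 21609382256801 + 1095639172680√389
(3287049+166660√389)^3 = 142062196675667653449 + 7202839293837075980√389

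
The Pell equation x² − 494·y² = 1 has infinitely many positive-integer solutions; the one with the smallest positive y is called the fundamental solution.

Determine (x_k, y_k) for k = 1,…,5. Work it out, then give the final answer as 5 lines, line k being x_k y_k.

73035 3286
10668222449 479986020
1558307253052395 70111557938114
227621940442695115201 10241195267540325960
33248736838906168224357675 1495931392659503855039086

[22; 4,2,2,1,2,1,2,2,4,44] for √494; ℓ=10 ⇒ convergent index 9
i=0: a=22 ⇒ p=22, q=1
i=1: a=4 ⇒ p=89, q=4
…
i=5: a=2 ⇒ p=1867, q=84
…
i=8: a=2 ⇒ p=16514, q=743
i=9: a=4 ⇒ p=73035, q=3286
→ (73035, 3286).  Check: 73035²=5334111225, 494·3286²=5334111224, difference 1.
k=2:  x_2 = 73035·73035+494·3286·3286 = 10668222449,  y_2 = 73035·3286+3286·73035 = 479986020
k=3:  x_3 = 73035·10668222449+494·3286·479986020 = 1558307253052395,  y_3 = 73035·479986020+3286·10668222449 = 70111557938114
k=4:  x_4 = 73035·1558307253052395+494·3286·70111557938114 = 227621940442695115201,  y_4 = 73035·70111557938114+3286·1558307253052395 = 10241195267540325960
k=5:  x_5 = 73035·227621940442695115201+494·3286·10241195267540325960 = 33248736838906168224357675,  y_5 = 73035·10241195267540325960+3286·227621940442695115201 = 1495931392659503855039086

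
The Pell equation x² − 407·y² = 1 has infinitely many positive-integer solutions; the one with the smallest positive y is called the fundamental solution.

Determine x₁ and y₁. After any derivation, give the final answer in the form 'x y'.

√407 = [20; 5,1,2,1,5,40, …], period ℓ=6 (even) → k=5
step 0: (20, 1)  from 20·(1,0) + (0,1)
…
step 3: (343, 17)  from 2·(121,6) + (101,5)
step 4: (464, 23)  from 1·(343,17) + (121,6)
step 5: (2663, 132)  from 5·(464,23) + (343,17)
fundamental: x₁=2663, y₁=132  (since 7091569 − 407·17424 = 1)

2663 132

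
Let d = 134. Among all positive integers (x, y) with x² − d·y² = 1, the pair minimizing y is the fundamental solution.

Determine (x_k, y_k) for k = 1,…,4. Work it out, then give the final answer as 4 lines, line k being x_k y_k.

145925 12606
42588211249 3679061100
12429369452874725 1073733982022394
3627511474778900280001 313369262649556627800

d=134: √d = [11; 1,1,2,1,3,…,1,1,22] (ℓ=14, even), read p_13/q_13
i=0: a=11 ⇒ p=11, q=1
…
i=2: a=1 ⇒ p=23, q=2
i=3: a=2 ⇒ p=58, q=5
…
i=6: a=1 ⇒ p=382, q=33
i=7: a=10 ⇒ p=4121, q=356
i=8: a=1 ⇒ p=4503, q=389
i=9: a=3 ⇒ p=17630, q=1523
…
i=11: a=2 ⇒ p=61896, q=5347
i=12: a=1 ⇒ p=84029, q=7259
i=13: a=1 ⇒ p=145925, q=12606
fundamental: x₁=145925, y₁=12606  (since 21294105625 − 134·158911236 = 1)
(145925+12606√134)^2 = 42588211249 + 3679061100√134
(145925+12606√134)^3 = 12429369452874725 + 1073733982022394√134
(145925+12606√134)^4 = 3627511474778900280001 + 313369262649556627800√134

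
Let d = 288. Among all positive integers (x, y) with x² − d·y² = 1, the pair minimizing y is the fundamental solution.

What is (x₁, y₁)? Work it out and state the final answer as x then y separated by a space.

17 1

[16; 1,32] for √288; ℓ=2 ⇒ convergent index 1
k=0  a_k=16  p_k/q_k = 16/1
k=1  a_k=1  p_k/q_k = 17/1
fundamental: x₁=17, y₁=1  (since 289 − 288·1 = 1)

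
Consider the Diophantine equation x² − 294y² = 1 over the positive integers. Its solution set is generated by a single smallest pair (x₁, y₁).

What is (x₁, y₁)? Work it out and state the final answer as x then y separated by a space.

4801 280

√294 = [17; 6,1,4,1,6,34, …], period ℓ=6 (even) → k=5
step 0: (17, 1)  from 17·(1,0) + (0,1)
…
step 4: (703, 41)  from 1·(583,34) + (120,7)
step 5: (4801, 280)  from 6·(703,41) + (583,34)
→ (4801, 280).  Check: 4801²=23049601, 294·280²=23049600, difference 1.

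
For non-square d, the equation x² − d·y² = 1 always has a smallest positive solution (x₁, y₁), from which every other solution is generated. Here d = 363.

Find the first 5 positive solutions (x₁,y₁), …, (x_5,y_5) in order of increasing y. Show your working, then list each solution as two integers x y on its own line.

362 19
262087 13756
189750626 9959325
137379191137 7210537544
99462344632562 5220419222531

[19; 19,38] for √363; ℓ=2 ⇒ convergent index 1
step 0: (19, 1)  from 19·(1,0) + (0,1)
step 1: (362, 19)  from 19·(19,1) + (1,0)
→ (362, 19).  Check: 362²=131044, 363·19²=131043, difference 1.
(362+19√363)^2 = 262087 + 13756√363
(362+19√363)^3 = 189750626 + 9959325√363
(362+19√363)^4 = 137379191137 + 7210537544√363
(362+19√363)^5 = 99462344632562 + 5220419222531√363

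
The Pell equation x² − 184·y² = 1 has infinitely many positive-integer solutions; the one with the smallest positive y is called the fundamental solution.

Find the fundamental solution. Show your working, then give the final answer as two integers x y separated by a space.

24335 1794

√184 = [13; 1,1,3,2,1,2,1,2,3,1,1,26, …], period ℓ=12 (even) → k=11
step 0: (13, 1)  from 13·(1,0) + (0,1)
step 1: (14, 1)  from 1·(13,1) + (1,0)
step 2: (27, 2)  from 1·(14,1) + (13,1)
step 3: (95, 7)  from 3·(27,2) + (14,1)
…
step 6: (841, 62)  from 2·(312,23) + (217,16)
step 7: (1153, 85)  from 1·(841,62) + (312,23)
…
step 9: (10594, 781)  from 3·(3147,232) + (1153,85)
step 10: (13741, 1013)  from 1·(10594,781) + (3147,232)
step 11: (24335, 1794)  from 1·(13741,1013) + (10594,781)
fundamental: x₁=24335, y₁=1794  (since 592192225 − 184·3218436 = 1)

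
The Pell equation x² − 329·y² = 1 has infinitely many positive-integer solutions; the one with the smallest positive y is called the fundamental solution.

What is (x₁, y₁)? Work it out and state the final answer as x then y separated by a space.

√329 = [18; 7,4,2,1,1,4,1,1,2,4,7,36, …], period ℓ=12 (even) → k=11
k=0  a_k=18  p_k/q_k = 18/1
k=1  a_k=7  p_k/q_k = 127/7
…
k=3  a_k=2  p_k/q_k = 1179/65
…
k=6  a_k=4  p_k/q_k = 13241/730
k=7  a_k=1  p_k/q_k = 16125/889
…
k=9  a_k=2  p_k/q_k = 74857/4127
k=10  a_k=4  p_k/q_k = 328794/18127
k=11  a_k=7  p_k/q_k = 2376415/131016
fundamental: x₁=2376415, y₁=131016  (since 5647348252225 − 329·17165192256 = 1)

2376415 131016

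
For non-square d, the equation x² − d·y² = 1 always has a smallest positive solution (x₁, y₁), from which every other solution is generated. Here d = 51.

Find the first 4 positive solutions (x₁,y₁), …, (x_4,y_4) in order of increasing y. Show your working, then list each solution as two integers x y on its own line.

[7; 7,14] for √51; ℓ=2 ⇒ convergent index 1
a_0=7:  p_0=7·1+0=7,  q_0=7·0+1=1
a_1=7:  p_1=7·7+1=50,  q_1=7·1+0=7
fundamental: x₁=50, y₁=7  (since 2500 − 51·49 = 1)
(50+7√51)^2 = 4999 + 700√51
(50+7√51)^3 = 499850 + 69993√51
(50+7√51)^4 = 49980001 + 6998600√51

50 7
4999 700
499850 69993
49980001 6998600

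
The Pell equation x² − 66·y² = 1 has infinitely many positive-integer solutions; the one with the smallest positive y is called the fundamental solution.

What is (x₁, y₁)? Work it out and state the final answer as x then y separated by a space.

65 8

[8; 8,16] for √66; ℓ=2 ⇒ convergent index 1
i=0: a=8 ⇒ p=8, q=1
i=1: a=8 ⇒ p=65, q=8
→ (65, 8).  Check: 65²=4225, 66·8²=4224, difference 1.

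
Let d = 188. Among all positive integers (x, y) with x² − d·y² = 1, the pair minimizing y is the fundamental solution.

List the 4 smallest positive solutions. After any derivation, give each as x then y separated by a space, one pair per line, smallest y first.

√188 → a₀=13, period (1,2,2,6,2,2,1,26); ℓ=8 even so k=7
a_0=13:  p_0=13·1+0=13,  q_0=13·0+1=1
…
a_2=2:  p_2=2·14+13=41,  q_2=2·1+1=3
…
a_4=6:  p_4=6·96+41=617,  q_4=6·7+3=45
a_5=2:  p_5=2·617+96=1330,  q_5=2·45+7=97
a_6=2:  p_6=2·1330+617=3277,  q_6=2·97+45=239
a_7=1:  p_7=1·3277+1330=4607,  q_7=1·239+97=336
(x₁, y₁) = (4607, 336);  4607² − 188·336² = 1 ✓
(4607+336√188)^2 = 42448897 + 3095904√188
(4607+336√188)^3 = 391124132351 + 28525659120√188
(4607+336√188)^4 = 3603817713033217 + 262835420035776√188

4607 336
42448897 3095904
391124132351 28525659120
3603817713033217 262835420035776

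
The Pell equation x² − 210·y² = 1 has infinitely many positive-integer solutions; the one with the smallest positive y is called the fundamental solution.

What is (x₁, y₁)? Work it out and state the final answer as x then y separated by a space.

29 2

[14; 2,28] for √210; ℓ=2 ⇒ convergent index 1
i=0: a=14 ⇒ p=14, q=1
i=1: a=2 ⇒ p=29, q=2
(x₁, y₁) = (29, 2);  29² − 210·2² = 1 ✓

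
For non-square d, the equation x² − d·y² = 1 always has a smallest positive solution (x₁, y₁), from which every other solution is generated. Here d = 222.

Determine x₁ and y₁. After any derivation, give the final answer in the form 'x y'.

√222 → a₀=14, period (1,8,1,28); ℓ=4 even so k=3
i=0: a=14 ⇒ p=14, q=1
…
i=2: a=8 ⇒ p=134, q=9
i=3: a=1 ⇒ p=149, q=10
→ (149, 10).  Check: 149²=22201, 222·10²=22200, difference 1.

149 10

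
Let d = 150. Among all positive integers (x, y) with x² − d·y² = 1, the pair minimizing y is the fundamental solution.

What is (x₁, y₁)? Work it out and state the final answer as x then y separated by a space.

49 4

√150 → a₀=12, period (4,24); ℓ=2 even so k=1
a_0=12:  p_0=12·1+0=12,  q_0=12·0+1=1
a_1=4:  p_1=4·12+1=49,  q_1=4·1+0=4
(x₁, y₁) = (49, 4);  49² − 150·4² = 1 ✓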